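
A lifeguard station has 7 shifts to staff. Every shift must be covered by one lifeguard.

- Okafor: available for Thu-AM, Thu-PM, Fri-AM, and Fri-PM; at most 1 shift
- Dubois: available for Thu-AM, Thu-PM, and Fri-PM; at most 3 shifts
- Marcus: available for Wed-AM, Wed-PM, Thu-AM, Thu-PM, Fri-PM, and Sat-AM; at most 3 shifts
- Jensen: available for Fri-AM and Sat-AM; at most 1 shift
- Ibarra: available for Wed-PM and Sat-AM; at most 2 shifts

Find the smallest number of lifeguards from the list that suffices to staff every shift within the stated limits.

7 slots to fill and no one can take more than 3, so at least ⌈7/3⌉ = 3 lifeguards are needed.
Okafor, Dubois, and Marcus alone can cover everything: Wed-AM→Marcus, Wed-PM→Marcus, Thu-AM→Dubois, Thu-PM→Dubois, Fri-AM→Okafor, Fri-PM→Dubois, Sat-AM→Marcus.

3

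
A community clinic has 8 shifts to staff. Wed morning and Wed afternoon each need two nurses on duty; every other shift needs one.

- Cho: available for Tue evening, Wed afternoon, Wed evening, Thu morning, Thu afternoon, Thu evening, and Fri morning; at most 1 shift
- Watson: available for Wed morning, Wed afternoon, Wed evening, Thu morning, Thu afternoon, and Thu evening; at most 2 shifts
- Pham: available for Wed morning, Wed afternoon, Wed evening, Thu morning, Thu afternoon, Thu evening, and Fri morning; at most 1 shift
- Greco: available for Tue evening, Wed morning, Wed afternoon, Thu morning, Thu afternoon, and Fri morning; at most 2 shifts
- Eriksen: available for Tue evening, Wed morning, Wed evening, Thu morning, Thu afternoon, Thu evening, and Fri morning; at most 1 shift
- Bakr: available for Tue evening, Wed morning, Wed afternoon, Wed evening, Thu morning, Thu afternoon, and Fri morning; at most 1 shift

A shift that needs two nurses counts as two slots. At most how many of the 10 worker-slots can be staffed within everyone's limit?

8

Total capacity across all nurses is 1+2+1+2+1+1 = 8, and 10 slots are needed, so at most 8 can be filled.
An assignment achieving 8: Tue evening→Cho, Wed morning→Watson+Pham, Wed afternoon→Greco+Bakr, Wed evening→Eriksen, Thu evening→Watson, Fri morning→Greco.
Loads: Cho 1/1, Watson 2/2, Pham 1/1, Greco 2/2, Eriksen 1/1, Bakr 1/1.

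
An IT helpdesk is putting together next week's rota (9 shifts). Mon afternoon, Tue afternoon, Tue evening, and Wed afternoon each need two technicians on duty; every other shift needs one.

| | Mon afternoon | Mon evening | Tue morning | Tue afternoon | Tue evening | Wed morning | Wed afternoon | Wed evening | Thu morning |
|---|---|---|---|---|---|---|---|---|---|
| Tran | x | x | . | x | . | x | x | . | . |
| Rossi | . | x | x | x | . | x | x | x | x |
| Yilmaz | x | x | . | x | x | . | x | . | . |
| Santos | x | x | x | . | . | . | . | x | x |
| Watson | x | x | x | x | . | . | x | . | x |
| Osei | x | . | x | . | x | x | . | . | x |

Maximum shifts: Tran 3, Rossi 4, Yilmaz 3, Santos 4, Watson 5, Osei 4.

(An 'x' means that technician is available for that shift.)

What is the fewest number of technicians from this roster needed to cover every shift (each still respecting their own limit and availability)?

13 slots to fill and no one can take more than 5, so at least ⌈13/5⌉ = 3 technicians are needed.
No set of 3 technicians can cover every shift (each such set leaves at least one shift with no one available or exceeds a cap).
Tran, Rossi, Yilmaz, and Osei alone can cover everything: Mon afternoon→Tran+Osei, Mon evening→Tran, Tue morning→Rossi, Tue afternoon→Tran+Yilmaz, Tue evening→Yilmaz+Osei, Wed morning→Osei, Wed afternoon→Rossi+Yilmaz, Wed evening→Rossi, Thu morning→Rossi.

4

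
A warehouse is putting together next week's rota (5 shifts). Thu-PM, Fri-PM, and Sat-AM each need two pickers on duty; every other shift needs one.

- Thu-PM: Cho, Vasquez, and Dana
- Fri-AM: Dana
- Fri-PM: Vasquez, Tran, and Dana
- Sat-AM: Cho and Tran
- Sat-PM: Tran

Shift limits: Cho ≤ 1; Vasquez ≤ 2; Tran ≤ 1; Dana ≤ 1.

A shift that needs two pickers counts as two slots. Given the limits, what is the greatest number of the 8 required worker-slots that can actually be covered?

5

Total capacity across all pickers is 1+2+1+1 = 5, and 8 slots are needed, so at most 5 can be filled.
An assignment achieving 5: Thu-PM→Vasquez, Fri-AM→Dana, Fri-PM→Vasquez, Sat-AM→Cho, Sat-PM→Tran.
Loads: Cho 1/1, Vasquez 2/2, Tran 1/1, Dana 1/1.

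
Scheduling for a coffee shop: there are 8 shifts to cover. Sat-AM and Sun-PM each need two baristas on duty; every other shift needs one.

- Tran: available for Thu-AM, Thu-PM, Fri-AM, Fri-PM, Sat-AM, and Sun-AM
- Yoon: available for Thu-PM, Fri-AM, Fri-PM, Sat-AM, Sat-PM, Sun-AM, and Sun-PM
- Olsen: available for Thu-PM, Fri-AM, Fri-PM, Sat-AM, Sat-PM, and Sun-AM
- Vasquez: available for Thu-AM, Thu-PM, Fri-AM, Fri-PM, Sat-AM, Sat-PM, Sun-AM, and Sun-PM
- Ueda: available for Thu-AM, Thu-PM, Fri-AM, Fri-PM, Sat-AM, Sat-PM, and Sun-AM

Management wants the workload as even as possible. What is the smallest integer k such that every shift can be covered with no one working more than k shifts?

With 5 baristas and 10 worker-slots to fill, someone must work at least ⌈10/5⌉ = 2 shifts, so k ≥ 2.
k = 2 works: Thu-AM→Tran, Thu-PM→Tran, Fri-AM→Olsen, Fri-PM→Olsen, Sat-AM→Vasquez+Ueda, Sat-PM→Yoon, Sun-AM→Ueda, Sun-PM→Yoon+Vasquez.
Loads: Tran 2, Yoon 2, Olsen 2, Vasquez 2, Ueda 2 — all ≤ 2.

2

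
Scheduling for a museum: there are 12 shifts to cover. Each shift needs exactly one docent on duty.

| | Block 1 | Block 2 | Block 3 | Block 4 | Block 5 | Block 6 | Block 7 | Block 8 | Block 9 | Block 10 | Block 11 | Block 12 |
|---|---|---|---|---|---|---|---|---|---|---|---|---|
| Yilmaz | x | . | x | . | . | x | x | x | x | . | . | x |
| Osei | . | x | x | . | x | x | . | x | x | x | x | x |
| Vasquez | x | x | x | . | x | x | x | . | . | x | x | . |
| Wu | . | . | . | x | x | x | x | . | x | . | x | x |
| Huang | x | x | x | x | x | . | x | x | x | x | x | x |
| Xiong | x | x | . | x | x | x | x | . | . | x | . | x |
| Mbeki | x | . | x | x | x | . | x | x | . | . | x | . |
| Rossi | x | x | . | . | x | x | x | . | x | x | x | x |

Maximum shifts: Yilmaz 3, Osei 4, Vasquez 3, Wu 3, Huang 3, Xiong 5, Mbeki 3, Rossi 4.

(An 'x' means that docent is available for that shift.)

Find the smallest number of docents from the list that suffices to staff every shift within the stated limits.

3

12 slots to fill and no one can take more than 5, so at least ⌈12/5⌉ = 3 docents are needed.
Yilmaz, Osei, and Xiong alone can cover everything: Block 1→Yilmaz, Block 2→Osei, Block 3→Yilmaz, Block 4→Xiong, Block 5→Osei, Block 6→Xiong, Block 7→Xiong, Block 8→Yilmaz, Block 9→Osei, Block 10→Xiong, Block 11→Osei, Block 12→Xiong.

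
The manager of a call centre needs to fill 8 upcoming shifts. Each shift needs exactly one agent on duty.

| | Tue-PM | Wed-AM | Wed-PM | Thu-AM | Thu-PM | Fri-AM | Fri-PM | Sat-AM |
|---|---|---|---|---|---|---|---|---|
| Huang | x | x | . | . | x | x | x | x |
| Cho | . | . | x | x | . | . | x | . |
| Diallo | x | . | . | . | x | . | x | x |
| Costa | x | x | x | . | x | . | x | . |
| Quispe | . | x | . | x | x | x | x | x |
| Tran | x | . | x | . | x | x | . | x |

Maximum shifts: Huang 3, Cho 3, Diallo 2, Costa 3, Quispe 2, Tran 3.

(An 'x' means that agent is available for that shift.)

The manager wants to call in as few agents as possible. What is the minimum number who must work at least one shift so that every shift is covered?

3

8 slots to fill and no one can take more than 3, so at least ⌈8/3⌉ = 3 agents are needed.
Huang, Cho, and Diallo alone can cover everything: Tue-PM→Huang, Wed-AM→Huang, Wed-PM→Cho, Thu-AM→Cho, Thu-PM→Diallo, Fri-AM→Huang, Fri-PM→Cho, Sat-AM→Diallo.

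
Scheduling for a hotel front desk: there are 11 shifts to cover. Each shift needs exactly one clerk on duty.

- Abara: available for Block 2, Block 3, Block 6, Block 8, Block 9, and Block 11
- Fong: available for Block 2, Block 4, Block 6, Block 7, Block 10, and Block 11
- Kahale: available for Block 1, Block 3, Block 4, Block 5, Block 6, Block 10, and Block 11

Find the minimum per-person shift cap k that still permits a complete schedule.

With 3 clerks and 11 worker-slots to fill, someone must work at least ⌈11/3⌉ = 4 shifts, so k ≥ 4.
k = 4 works: Block 1→Kahale, Block 2→Abara, Block 3→Abara, Block 4→Fong, Block 5→Kahale, Block 6→Fong, Block 7→Fong, Block 8→Abara, Block 9→Abara, Block 10→Fong, Block 11→Kahale.
Loads: Abara 4, Fong 4, Kahale 3 — all ≤ 4.

4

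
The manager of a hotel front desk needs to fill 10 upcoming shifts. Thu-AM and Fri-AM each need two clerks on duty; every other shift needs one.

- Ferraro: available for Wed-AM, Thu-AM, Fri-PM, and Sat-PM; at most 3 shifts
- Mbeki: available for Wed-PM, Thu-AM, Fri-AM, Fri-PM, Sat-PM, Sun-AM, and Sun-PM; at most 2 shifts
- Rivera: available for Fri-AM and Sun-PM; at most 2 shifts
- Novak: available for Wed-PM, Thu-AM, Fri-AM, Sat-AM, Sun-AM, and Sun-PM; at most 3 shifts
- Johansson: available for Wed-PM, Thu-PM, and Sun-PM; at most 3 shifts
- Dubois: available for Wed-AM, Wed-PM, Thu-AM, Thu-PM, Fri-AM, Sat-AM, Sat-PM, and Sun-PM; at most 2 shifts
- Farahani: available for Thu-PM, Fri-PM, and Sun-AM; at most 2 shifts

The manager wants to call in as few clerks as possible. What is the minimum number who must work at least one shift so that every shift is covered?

5

12 slots to fill and no one can take more than 3, so at least ⌈12/3⌉ = 4 clerks are needed.
Any 4 clerks together have capacity at most 3+3+3+2 = 11 < 12 slots, so 4 can never suffice.
Ferraro, Mbeki, Rivera, Novak, and Johansson alone can cover everything: Wed-AM→Ferraro, Wed-PM→Johansson, Thu-AM→Mbeki+Novak, Thu-PM→Johansson, Fri-AM→Rivera+Novak, Fri-PM→Ferraro, Sat-AM→Novak, Sat-PM→Ferraro, Sun-AM→Mbeki, Sun-PM→Rivera.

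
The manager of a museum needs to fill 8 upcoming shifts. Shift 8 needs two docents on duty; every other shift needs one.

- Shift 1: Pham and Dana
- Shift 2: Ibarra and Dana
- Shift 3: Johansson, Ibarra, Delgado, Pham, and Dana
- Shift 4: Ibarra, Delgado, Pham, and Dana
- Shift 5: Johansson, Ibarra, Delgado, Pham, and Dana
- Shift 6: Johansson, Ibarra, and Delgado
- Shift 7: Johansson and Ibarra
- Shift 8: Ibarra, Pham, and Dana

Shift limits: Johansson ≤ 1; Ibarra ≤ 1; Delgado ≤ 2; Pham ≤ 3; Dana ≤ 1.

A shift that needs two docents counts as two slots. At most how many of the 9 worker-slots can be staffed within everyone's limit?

Total capacity across all docents is 1+1+2+3+1 = 8, and 9 slots are needed, so at most 8 can be filled.
An assignment achieving 8: Shift 1→Pham, Shift 2→Ibarra, Shift 3→Pham, Shift 4→Delgado, Shift 6→Delgado, Shift 7→Johansson, Shift 8→Pham+Dana.
Loads: Johansson 1/1, Ibarra 1/1, Delgado 2/2, Pham 3/3, Dana 1/1.

8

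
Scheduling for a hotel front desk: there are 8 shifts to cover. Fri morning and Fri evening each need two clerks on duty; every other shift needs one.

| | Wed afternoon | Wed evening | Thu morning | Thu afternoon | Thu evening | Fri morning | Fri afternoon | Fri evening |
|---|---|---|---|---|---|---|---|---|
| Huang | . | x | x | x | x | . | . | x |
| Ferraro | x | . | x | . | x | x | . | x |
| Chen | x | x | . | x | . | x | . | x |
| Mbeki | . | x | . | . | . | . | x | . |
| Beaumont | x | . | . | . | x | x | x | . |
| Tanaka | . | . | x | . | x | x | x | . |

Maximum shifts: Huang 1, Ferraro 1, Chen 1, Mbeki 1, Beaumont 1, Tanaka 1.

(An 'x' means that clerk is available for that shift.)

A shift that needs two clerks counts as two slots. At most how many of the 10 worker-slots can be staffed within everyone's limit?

Total capacity across all clerks is 1+1+1+1+1+1 = 6, and 10 slots are needed, so at most 6 can be filled.
An assignment achieving 6: Wed afternoon→Ferraro, Wed evening→Chen, Thu morning→Tanaka, Thu afternoon→Huang, Thu evening→Beaumont, Fri afternoon→Mbeki.
Loads: Huang 1/1, Ferraro 1/1, Chen 1/1, Mbeki 1/1, Beaumont 1/1, Tanaka 1/1.

6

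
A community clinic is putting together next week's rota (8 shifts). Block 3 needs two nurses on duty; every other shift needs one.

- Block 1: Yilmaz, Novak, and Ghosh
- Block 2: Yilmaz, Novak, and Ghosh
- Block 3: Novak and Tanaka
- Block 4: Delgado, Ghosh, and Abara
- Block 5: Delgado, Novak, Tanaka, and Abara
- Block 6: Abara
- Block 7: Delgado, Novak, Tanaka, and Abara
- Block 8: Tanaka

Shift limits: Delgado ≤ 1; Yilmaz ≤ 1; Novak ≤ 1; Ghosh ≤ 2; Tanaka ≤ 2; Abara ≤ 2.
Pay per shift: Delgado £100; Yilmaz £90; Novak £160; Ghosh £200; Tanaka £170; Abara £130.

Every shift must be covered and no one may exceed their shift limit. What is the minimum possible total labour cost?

Block 3 can only be covered by Novak and Tanaka, so that assignment is forced.
Block 6 can only be covered by Abara, so that assignment is forced.
Block 8 can only be covered by Tanaka, so that assignment is forced.
Picking the cheapest available nurse for each shift independently would cost £1110, but that ignores the shift limits.
An optimal schedule: Block 1→Yilmaz, Block 2→Ghosh, Block 3→Novak+Tanaka, Block 4→Ghosh, Block 5→Delgado, Block 6→Abara, Block 7→Abara, Block 8→Tanaka.
Total: 90 + 200 + 160 + 170 + 200 + 100 + 130 + 130 + 170 = £1350.

£1350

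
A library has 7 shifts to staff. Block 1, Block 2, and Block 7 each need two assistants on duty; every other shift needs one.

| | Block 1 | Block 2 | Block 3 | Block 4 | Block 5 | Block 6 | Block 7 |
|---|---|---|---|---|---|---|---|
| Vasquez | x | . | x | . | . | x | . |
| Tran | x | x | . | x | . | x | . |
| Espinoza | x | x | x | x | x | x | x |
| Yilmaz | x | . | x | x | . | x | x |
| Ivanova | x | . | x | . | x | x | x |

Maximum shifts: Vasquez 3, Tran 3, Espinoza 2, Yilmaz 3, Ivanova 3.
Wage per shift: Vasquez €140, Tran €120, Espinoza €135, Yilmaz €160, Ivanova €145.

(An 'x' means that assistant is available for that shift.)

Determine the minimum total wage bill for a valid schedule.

Block 2 can only be covered by Tran and Espinoza, so that assignment is forced.
Picking the cheapest available assistant for each shift independently would cost €1300, but that ignores the shift limits.
An optimal schedule: Block 1→Tran+Vasquez, Block 2→Tran+Espinoza, Block 3→Vasquez, Block 4→Tran, Block 5→Ivanova, Block 6→Vasquez, Block 7→Espinoza+Ivanova.
Total: 120 + 140 + 120 + 135 + 140 + 120 + 145 + 140 + 135 + 145 = €1340.

€1340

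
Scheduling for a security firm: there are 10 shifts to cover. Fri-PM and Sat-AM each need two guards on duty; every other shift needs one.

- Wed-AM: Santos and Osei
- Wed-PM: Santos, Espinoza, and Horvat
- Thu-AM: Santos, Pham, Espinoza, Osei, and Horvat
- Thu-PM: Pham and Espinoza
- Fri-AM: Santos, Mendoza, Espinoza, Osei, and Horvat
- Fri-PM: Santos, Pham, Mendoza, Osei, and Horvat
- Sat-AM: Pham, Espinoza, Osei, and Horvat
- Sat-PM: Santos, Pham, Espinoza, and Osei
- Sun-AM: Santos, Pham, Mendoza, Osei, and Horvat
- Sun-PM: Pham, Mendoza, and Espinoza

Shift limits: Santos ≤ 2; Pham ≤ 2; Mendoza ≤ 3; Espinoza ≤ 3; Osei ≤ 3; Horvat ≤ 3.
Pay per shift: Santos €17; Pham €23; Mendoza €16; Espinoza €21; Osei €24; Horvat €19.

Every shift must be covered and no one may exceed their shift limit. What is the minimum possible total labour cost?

Picking the cheapest available guard for each shift independently would cost €210, but that ignores the shift limits.
An optimal schedule: Wed-AM→Santos, Wed-PM→Santos, Thu-AM→Horvat, Thu-PM→Espinoza, Fri-AM→Mendoza, Fri-PM→Horvat+Pham, Sat-AM→Horvat+Espinoza, Sat-PM→Espinoza, Sun-AM→Mendoza, Sun-PM→Mendoza.
Total: 17 + 17 + 19 + 21 + 16 + 19 + 23 + 19 + 21 + 21 + 16 + 16 = €225.

€225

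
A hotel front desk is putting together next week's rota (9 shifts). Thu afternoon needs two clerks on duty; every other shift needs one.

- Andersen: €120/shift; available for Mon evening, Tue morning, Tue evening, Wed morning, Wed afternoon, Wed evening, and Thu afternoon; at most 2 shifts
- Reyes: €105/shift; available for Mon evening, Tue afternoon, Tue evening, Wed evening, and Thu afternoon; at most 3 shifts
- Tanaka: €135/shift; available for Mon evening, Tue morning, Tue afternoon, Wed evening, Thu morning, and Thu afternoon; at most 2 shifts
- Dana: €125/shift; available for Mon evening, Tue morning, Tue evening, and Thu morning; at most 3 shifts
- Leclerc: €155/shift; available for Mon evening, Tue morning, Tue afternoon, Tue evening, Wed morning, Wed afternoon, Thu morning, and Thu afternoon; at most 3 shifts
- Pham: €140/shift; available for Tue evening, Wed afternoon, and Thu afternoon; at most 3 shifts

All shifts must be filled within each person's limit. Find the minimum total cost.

Picking the cheapest available clerk for each shift independently would cost €1130, but that ignores the shift limits.
An optimal schedule: Mon evening→Tanaka, Tue morning→Dana, Tue afternoon→Reyes, Tue evening→Dana, Wed morning→Andersen, Wed afternoon→Andersen, Wed evening→Reyes, Thu morning→Dana, Thu afternoon→Reyes+Tanaka.
Total: 135 + 125 + 105 + 125 + 120 + 120 + 105 + 125 + 105 + 135 = €1200.

€1200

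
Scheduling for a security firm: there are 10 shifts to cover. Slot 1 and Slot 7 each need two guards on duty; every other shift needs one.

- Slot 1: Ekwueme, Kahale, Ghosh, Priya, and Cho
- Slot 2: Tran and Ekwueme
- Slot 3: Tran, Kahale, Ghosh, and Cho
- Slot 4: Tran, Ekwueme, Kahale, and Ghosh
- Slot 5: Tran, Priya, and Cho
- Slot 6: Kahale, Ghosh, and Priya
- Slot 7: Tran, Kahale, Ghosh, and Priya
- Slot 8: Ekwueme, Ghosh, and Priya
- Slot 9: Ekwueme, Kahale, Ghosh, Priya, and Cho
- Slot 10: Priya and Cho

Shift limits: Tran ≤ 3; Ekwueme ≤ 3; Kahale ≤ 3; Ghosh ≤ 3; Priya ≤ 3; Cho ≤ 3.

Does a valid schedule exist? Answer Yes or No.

Yes

One valid schedule: Slot 1→Kahale+Ghosh, Slot 2→Tran, Slot 3→Tran, Slot 4→Ekwueme, Slot 5→Tran, Slot 6→Kahale, Slot 7→Kahale+Ghosh, Slot 8→Ekwueme, Slot 9→Ekwueme, Slot 10→Priya.
Loads: Tran 3/3, Ekwueme 3/3, Kahale 3/3, Ghosh 2/3, Priya 1/3, Cho 0/3 — all within limits.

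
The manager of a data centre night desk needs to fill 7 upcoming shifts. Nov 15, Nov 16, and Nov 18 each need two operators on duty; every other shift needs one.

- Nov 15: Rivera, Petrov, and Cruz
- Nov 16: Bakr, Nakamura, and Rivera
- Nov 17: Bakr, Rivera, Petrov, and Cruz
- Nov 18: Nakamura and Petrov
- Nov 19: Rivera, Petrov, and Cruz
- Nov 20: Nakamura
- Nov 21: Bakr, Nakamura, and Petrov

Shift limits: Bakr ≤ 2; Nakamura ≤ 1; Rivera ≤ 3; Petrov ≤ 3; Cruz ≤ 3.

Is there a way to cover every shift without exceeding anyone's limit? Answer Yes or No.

No

Total capacity is 12 and 10 slots are needed, so capacity alone doesn't rule it out.
Shifts {Nov 18, Nov 20} need 3 worker-slots in total, but the operators available for any of those shifts (Nakamura and Petrov) can supply at most 2 among them. So no valid schedule exists.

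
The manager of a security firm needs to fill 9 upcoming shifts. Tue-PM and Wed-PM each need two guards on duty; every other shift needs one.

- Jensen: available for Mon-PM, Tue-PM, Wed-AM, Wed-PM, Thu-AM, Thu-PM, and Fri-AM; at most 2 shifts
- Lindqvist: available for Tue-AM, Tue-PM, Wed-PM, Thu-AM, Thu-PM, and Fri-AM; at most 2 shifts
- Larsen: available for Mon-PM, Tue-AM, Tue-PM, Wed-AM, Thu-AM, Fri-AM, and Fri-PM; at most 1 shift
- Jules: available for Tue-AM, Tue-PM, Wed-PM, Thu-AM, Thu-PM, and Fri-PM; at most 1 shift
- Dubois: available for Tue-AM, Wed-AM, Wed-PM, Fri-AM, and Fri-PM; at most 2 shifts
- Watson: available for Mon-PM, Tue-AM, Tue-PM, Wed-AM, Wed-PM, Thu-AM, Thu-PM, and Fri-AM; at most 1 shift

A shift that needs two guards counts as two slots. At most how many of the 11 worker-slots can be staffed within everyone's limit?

9

Total capacity across all guards is 2+2+1+1+2+1 = 9, and 11 slots are needed, so at most 9 can be filled.
An assignment achieving 9: Mon-PM→Jensen, Tue-AM→Lindqvist, Tue-PM→Jules+Watson, Wed-AM→Jensen, Wed-PM→Dubois, Thu-PM→Lindqvist, Fri-AM→Dubois, Fri-PM→Larsen.
Loads: Jensen 2/2, Lindqvist 2/2, Larsen 1/1, Jules 1/1, Dubois 2/2, Watson 1/1.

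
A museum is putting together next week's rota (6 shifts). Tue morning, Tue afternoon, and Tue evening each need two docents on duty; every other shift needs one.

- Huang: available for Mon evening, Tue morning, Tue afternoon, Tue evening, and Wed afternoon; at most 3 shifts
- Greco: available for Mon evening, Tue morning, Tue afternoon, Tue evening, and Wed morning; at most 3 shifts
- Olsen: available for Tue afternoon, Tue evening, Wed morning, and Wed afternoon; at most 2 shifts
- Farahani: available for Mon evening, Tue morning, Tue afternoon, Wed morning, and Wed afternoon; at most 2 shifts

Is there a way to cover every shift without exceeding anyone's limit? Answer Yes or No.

One valid schedule: Mon evening→Huang, Tue morning→Huang+Greco, Tue afternoon→Olsen+Farahani, Tue evening→Huang+Greco, Wed morning→Greco, Wed afternoon→Olsen.
Loads: Huang 3/3, Greco 3/3, Olsen 2/2, Farahani 1/2 — all within limits.

Yes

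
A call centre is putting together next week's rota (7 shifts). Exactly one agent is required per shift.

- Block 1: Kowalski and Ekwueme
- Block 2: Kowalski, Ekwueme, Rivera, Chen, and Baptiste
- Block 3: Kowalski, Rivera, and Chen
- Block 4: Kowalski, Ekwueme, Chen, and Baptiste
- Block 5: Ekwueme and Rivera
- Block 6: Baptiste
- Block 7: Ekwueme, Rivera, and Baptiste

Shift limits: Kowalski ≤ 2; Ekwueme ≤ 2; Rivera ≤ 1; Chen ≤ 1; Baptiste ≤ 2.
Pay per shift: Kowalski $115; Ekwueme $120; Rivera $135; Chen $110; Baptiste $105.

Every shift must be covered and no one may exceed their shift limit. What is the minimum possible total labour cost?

$790

Block 6 can only be covered by Baptiste, so that assignment is forced.
Picking the cheapest available agent for each shift independently would cost $765, but that ignores the shift limits.
An optimal schedule: Block 1→Kowalski, Block 2→Ekwueme, Block 3→Chen, Block 4→Kowalski, Block 5→Ekwueme, Block 6→Baptiste, Block 7→Baptiste.
Total: 115 + 120 + 110 + 115 + 120 + 105 + 105 = $790.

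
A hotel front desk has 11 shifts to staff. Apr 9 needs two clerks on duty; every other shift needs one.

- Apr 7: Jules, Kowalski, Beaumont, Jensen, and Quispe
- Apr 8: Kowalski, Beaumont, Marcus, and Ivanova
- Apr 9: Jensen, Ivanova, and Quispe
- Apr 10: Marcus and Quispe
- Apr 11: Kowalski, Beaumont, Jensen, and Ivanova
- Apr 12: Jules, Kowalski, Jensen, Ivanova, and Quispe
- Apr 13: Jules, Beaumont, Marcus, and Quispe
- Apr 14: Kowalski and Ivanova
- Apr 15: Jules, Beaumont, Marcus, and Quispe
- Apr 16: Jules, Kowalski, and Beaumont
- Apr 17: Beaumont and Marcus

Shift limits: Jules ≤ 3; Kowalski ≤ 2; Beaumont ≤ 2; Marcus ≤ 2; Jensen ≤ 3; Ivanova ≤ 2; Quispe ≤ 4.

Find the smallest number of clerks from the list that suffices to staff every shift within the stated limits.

5

12 slots to fill and no one can take more than 4, so at least ⌈12/4⌉ = 3 clerks are needed.
No set of 4 clerks can cover every shift (each such set leaves at least one shift with no one available or exceeds a cap).
Jules, Kowalski, Beaumont, Jensen, and Quispe alone can cover everything: Apr 7→Jensen, Apr 8→Kowalski, Apr 9→Jensen+Quispe, Apr 10→Quispe, Apr 11→Beaumont, Apr 12→Jensen, Apr 13→Jules, Apr 14→Kowalski, Apr 15→Jules, Apr 16→Jules, Apr 17→Beaumont.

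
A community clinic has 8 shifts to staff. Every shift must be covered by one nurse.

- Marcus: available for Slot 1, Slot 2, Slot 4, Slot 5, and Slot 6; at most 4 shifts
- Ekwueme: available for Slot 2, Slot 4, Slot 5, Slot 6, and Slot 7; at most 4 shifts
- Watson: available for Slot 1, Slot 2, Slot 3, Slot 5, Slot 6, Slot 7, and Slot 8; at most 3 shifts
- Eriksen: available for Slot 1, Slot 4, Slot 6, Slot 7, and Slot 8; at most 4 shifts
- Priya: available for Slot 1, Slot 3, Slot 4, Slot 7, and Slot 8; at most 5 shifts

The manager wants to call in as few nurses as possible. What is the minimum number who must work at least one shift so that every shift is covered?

8 slots to fill and no one can take more than 5, so at least ⌈8/5⌉ = 2 nurses are needed.
Marcus and Priya alone can cover everything: Slot 1→Marcus, Slot 2→Marcus, Slot 3→Priya, Slot 4→Priya, Slot 5→Marcus, Slot 6→Marcus, Slot 7→Priya, Slot 8→Priya.

2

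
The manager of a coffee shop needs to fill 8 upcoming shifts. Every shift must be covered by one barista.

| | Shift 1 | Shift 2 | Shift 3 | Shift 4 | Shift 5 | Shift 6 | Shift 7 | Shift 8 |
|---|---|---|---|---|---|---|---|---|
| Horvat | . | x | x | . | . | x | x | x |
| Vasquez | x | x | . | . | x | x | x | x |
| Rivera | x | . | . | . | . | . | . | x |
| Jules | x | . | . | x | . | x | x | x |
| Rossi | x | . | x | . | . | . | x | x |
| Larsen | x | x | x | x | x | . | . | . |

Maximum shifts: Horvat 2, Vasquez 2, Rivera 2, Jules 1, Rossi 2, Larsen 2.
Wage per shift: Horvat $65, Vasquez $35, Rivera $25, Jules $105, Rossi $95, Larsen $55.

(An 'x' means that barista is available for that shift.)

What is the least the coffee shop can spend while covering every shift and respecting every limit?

$360

Picking the cheapest available barista for each shift independently would cost $300, but that ignores the shift limits.
An optimal schedule: Shift 1→Rivera, Shift 2→Vasquez, Shift 3→Larsen, Shift 4→Larsen, Shift 5→Vasquez, Shift 6→Horvat, Shift 7→Horvat, Shift 8→Rivera.
Total: 25 + 35 + 55 + 55 + 35 + 65 + 65 + 25 = $360.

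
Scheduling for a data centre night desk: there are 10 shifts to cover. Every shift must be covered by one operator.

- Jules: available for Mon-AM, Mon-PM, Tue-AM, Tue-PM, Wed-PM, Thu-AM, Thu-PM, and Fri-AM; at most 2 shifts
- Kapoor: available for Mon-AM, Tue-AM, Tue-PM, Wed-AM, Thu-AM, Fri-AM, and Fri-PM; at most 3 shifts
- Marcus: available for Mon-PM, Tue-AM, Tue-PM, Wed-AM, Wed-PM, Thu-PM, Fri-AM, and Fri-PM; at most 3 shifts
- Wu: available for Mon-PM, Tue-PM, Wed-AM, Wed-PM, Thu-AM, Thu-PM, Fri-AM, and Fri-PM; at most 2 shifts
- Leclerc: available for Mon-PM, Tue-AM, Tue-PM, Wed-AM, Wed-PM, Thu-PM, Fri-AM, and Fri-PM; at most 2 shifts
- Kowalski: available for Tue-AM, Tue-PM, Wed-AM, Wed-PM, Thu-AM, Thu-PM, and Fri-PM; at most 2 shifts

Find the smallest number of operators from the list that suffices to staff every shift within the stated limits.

4

10 slots to fill and no one can take more than 3, so at least ⌈10/3⌉ = 4 operators are needed.
Jules, Kapoor, Marcus, and Wu alone can cover everything: Mon-AM→Jules, Mon-PM→Jules, Tue-AM→Kapoor, Tue-PM→Wu, Wed-AM→Kapoor, Wed-PM→Marcus, Thu-AM→Kapoor, Thu-PM→Marcus, Fri-AM→Wu, Fri-PM→Marcus.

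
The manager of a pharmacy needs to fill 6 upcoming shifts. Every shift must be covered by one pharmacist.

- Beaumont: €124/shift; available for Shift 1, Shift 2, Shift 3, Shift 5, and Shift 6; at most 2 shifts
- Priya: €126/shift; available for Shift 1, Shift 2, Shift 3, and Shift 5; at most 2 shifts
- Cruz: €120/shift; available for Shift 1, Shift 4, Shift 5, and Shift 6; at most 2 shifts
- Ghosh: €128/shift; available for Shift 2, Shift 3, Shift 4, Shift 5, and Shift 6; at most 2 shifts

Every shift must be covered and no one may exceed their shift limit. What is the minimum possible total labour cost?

Picking the cheapest available pharmacist for each shift independently would cost €728, but that ignores the shift limits.
An optimal schedule: Shift 1→Beaumont, Shift 2→Beaumont, Shift 3→Priya, Shift 4→Cruz, Shift 5→Priya, Shift 6→Cruz.
Total: 124 + 124 + 126 + 120 + 126 + 120 = €740.

€740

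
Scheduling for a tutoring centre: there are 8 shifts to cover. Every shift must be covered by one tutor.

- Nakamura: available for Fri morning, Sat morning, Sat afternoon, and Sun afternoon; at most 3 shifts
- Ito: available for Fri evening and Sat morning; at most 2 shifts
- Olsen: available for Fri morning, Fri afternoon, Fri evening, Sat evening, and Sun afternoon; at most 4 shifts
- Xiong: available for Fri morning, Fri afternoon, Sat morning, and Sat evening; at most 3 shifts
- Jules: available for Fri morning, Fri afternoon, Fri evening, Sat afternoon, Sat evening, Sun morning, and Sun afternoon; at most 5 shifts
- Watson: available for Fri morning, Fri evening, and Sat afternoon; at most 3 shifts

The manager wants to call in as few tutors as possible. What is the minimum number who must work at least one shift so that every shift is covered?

8 slots to fill and no one can take more than 5, so at least ⌈8/5⌉ = 2 tutors are needed.
Nakamura and Jules alone can cover everything: Fri morning→Nakamura, Fri afternoon→Jules, Fri evening→Jules, Sat morning→Nakamura, Sat afternoon→Nakamura, Sat evening→Jules, Sun morning→Jules, Sun afternoon→Jules.

2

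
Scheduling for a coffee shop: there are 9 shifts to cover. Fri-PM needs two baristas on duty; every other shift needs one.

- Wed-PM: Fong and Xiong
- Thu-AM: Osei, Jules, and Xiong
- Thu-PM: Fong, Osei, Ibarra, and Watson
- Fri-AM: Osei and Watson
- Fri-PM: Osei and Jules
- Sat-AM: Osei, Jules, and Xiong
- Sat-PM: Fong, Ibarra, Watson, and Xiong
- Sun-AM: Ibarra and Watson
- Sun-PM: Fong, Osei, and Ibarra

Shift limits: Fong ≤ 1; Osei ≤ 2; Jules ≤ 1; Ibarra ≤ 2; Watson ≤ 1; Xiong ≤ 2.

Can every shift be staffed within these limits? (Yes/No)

Total capacity is 1+2+1+2+1+2 = 9 but 10 worker-slots are needed — infeasible.

No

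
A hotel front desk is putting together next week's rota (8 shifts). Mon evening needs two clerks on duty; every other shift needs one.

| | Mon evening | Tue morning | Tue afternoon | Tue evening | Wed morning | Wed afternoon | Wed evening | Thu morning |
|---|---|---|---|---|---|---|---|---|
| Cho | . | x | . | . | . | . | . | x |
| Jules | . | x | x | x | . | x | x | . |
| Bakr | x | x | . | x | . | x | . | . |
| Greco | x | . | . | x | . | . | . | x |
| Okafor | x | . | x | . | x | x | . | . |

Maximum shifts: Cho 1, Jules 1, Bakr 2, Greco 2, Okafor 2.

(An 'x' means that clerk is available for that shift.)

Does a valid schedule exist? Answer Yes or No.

No

Total capacity is 1+1+2+2+2 = 8 but 9 worker-slots are needed — infeasible.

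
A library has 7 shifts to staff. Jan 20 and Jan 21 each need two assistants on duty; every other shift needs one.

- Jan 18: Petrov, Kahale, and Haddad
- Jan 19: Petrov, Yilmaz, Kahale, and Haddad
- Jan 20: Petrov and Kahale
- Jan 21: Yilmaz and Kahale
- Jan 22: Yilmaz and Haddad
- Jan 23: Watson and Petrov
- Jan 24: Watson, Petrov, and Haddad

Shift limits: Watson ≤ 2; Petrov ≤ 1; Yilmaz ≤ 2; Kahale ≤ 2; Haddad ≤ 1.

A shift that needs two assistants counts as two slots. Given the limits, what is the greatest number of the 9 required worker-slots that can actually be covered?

Total capacity across all assistants is 2+1+2+2+1 = 8, and 9 slots are needed, so at most 8 can be filled.
An assignment achieving 8: Jan 18→Haddad, Jan 20→Petrov+Kahale, Jan 21→Yilmaz+Kahale, Jan 22→Yilmaz, Jan 23→Watson, Jan 24→Watson.
Loads: Watson 2/2, Petrov 1/1, Yilmaz 2/2, Kahale 2/2, Haddad 1/1.

8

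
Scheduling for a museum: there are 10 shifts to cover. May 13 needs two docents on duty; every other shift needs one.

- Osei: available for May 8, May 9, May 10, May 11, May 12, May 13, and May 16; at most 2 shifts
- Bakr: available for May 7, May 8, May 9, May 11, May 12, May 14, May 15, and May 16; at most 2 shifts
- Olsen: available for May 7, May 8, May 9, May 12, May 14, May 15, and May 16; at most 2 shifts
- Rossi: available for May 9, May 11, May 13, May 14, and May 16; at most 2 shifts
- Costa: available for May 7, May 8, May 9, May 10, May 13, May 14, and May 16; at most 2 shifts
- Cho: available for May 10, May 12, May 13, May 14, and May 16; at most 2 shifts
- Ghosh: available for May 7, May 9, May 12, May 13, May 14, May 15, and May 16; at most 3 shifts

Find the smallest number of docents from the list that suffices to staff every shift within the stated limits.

11 slots to fill and no one can take more than 3, so at least ⌈11/3⌉ = 4 docents are needed.
Any 4 docents together have capacity at most 3+2+2+2 = 9 < 11 slots, so 4 can never suffice.
Osei, Bakr, Olsen, Rossi, and Ghosh alone can cover everything: May 7→Bakr, May 8→Osei, May 9→Ghosh, May 10→Osei, May 11→Bakr, May 12→Olsen, May 13→Rossi+Ghosh, May 14→Rossi, May 15→Olsen, May 16→Ghosh.

5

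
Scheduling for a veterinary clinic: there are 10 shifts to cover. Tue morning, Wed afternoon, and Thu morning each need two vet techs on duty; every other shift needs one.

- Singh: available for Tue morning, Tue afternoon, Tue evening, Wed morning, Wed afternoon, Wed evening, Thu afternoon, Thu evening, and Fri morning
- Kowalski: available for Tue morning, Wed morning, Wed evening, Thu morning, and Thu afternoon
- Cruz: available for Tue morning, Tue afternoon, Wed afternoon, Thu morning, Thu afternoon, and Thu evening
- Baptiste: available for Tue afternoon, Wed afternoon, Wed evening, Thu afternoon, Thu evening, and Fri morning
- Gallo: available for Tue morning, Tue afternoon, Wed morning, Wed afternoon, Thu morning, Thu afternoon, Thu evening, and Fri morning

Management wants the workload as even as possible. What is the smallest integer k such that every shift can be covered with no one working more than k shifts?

3

With 5 vet techs and 13 worker-slots to fill, someone must work at least ⌈13/5⌉ = 3 shifts, so k ≥ 3.
k = 3 works: Tue morning→Kowalski+Gallo, Tue afternoon→Cruz, Tue evening→Singh, Wed morning→Singh, Wed afternoon→Baptiste+Gallo, Wed evening→Singh, Thu morning→Kowalski+Cruz, Thu afternoon→Kowalski, Thu evening→Cruz, Fri morning→Baptiste.
Loads: Singh 3, Kowalski 3, Cruz 3, Baptiste 2, Gallo 2 — all ≤ 3.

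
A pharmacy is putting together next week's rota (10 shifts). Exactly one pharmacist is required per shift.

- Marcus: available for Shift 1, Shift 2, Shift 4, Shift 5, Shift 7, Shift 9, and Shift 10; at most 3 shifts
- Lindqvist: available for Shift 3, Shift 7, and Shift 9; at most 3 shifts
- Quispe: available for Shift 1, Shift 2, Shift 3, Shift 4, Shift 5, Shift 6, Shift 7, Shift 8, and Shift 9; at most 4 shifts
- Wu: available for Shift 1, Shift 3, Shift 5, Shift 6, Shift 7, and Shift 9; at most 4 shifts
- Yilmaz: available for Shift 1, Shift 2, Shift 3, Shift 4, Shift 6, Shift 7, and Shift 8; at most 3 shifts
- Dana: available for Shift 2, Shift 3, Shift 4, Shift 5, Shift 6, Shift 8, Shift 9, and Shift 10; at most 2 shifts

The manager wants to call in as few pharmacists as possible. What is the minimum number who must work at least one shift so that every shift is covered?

10 slots to fill and no one can take more than 4, so at least ⌈10/4⌉ = 3 pharmacists are needed.
Marcus, Lindqvist, and Quispe alone can cover everything: Shift 1→Marcus, Shift 2→Marcus, Shift 3→Lindqvist, Shift 4→Quispe, Shift 5→Quispe, Shift 6→Quispe, Shift 7→Lindqvist, Shift 8→Quispe, Shift 9→Lindqvist, Shift 10→Marcus.

3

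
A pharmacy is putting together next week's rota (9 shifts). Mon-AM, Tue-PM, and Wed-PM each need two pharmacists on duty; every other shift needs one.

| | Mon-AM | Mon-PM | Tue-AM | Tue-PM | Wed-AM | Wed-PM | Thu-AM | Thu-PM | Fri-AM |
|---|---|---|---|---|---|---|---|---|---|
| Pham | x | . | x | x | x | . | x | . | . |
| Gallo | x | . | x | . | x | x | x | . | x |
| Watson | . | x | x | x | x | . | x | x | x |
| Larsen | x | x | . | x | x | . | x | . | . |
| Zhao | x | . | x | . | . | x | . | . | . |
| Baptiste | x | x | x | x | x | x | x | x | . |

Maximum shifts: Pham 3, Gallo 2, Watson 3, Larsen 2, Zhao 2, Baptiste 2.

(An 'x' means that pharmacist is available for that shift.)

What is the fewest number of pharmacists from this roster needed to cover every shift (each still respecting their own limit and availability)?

12 slots to fill and no one can take more than 3, so at least ⌈12/3⌉ = 4 pharmacists are needed.
Any 4 pharmacists together have capacity at most 3+3+2+2 = 10 < 12 slots, so 4 can never suffice.
Pham, Gallo, Watson, Larsen, and Zhao alone can cover everything: Mon-AM→Larsen+Zhao, Mon-PM→Watson, Tue-AM→Pham, Tue-PM→Pham+Watson, Wed-AM→Pham, Wed-PM→Gallo+Zhao, Thu-AM→Larsen, Thu-PM→Watson, Fri-AM→Gallo.

5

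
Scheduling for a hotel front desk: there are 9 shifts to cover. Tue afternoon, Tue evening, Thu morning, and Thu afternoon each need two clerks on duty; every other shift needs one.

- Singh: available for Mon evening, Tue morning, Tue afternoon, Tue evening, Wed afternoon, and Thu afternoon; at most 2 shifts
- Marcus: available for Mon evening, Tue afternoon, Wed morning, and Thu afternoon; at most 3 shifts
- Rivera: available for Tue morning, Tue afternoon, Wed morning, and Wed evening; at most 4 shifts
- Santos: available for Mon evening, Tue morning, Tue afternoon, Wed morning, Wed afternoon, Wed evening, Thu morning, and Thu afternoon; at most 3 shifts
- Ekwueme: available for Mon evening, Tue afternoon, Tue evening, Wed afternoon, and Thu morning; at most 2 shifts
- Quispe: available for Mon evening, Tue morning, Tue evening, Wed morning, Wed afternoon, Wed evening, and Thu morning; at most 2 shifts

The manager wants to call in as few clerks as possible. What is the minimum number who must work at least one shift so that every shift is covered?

5

13 slots to fill and no one can take more than 4, so at least ⌈13/4⌉ = 4 clerks are needed.
Any 4 clerks together have capacity at most 4+3+3+2 = 12 < 13 slots, so 4 can never suffice.
Singh, Marcus, Rivera, Santos, and Ekwueme alone can cover everything: Mon evening→Marcus, Tue morning→Singh, Tue afternoon→Marcus+Rivera, Tue evening→Singh+Ekwueme, Wed morning→Rivera, Wed afternoon→Santos, Wed evening→Rivera, Thu morning→Santos+Ekwueme, Thu afternoon→Marcus+Santos.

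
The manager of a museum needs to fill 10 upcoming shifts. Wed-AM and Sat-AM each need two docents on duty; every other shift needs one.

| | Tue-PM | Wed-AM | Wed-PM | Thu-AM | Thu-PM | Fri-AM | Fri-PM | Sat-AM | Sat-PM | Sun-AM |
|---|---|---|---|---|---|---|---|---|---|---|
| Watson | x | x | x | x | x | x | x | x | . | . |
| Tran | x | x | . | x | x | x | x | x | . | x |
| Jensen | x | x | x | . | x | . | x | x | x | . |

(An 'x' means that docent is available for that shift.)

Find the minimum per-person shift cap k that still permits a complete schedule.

4

With 3 docents and 12 worker-slots to fill, someone must work at least ⌈12/3⌉ = 4 shifts, so k ≥ 4.
k = 4 works: Tue-PM→Watson, Wed-AM→Tran+Jensen, Wed-PM→Watson, Thu-AM→Watson, Thu-PM→Tran, Fri-AM→Watson, Fri-PM→Jensen, Sat-AM→Tran+Jensen, Sat-PM→Jensen, Sun-AM→Tran.
Loads: Watson 4, Tran 4, Jensen 4 — all ≤ 4.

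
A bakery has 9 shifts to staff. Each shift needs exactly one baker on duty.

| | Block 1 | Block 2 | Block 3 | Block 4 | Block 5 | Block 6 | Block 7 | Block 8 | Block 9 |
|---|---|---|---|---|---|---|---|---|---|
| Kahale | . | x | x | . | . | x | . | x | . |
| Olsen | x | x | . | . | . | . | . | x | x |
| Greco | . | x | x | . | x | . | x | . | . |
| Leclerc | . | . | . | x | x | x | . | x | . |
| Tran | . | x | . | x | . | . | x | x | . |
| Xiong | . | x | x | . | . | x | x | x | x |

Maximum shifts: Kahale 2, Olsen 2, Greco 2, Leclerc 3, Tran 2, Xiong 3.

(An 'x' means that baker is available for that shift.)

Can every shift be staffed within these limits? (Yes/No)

Yes

Block 1 can only be covered by Olsen, so that assignment is forced.
One valid schedule: Block 1→Olsen, Block 2→Tran, Block 3→Kahale, Block 4→Leclerc, Block 5→Greco, Block 6→Kahale, Block 7→Greco, Block 8→Leclerc, Block 9→Olsen.
Loads: Kahale 2/2, Olsen 2/2, Greco 2/2, Leclerc 2/3, Tran 1/2, Xiong 0/3 — all within limits.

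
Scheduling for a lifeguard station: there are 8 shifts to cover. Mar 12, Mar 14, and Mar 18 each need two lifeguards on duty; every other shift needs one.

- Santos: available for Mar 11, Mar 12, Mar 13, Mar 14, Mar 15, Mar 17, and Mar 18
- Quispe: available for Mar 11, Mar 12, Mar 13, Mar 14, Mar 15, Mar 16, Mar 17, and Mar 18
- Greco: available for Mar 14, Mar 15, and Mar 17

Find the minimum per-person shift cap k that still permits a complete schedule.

With 3 lifeguards and 11 worker-slots to fill, someone must work at least ⌈11/3⌉ = 4 shifts, so k ≥ 4.
k = 4 works: Mar 11→Santos, Mar 12→Santos+Quispe, Mar 13→Santos, Mar 14→Quispe+Greco, Mar 15→Greco, Mar 16→Quispe, Mar 17→Greco, Mar 18→Santos+Quispe.
Loads: Santos 4, Quispe 4, Greco 3 — all ≤ 4.

4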